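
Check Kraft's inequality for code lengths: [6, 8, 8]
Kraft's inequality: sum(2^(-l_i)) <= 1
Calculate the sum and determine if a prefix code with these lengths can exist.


Sum = 2^(-6) + 2^(-8) + 2^(-8)
    = 0.015625 + 0.00390625 + 0.00390625
    = 6/256 = 0.0234375
Since 0.0234375 <= 1, Kraft's inequality IS satisfied.
A prefix code with these lengths CAN exist.

Kraft sum = 0.0234375. Satisfied.


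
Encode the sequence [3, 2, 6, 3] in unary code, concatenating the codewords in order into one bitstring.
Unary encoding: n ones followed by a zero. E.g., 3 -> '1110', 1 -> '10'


Encode each number as n ones followed by a terminating 0:
  3 -> 1110 (4 bits)
  2 -> 110 (3 bits)
  6 -> 1111110 (7 bits)
  3 -> 1110 (4 bits)
Total length = 4 + 3 + 7 + 4 = 18 bits.

Unary([3, 2, 6, 3]) = 111011011111101110 (18 bits)


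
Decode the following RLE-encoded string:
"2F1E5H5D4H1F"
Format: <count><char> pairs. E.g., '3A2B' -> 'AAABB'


Expanding each <count><char> pair:
  2F -> 'FF'
  1E -> 'E'
  5H -> 'HHHHH'
  5D -> 'DDDDD'
  4H -> 'HHHH'
  1F -> 'F'

Decoded = FFEHHHHHDDDDDHHHHF


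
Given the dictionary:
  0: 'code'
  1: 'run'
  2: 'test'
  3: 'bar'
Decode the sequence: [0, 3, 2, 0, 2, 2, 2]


Look up each index in the dictionary:
  0 -> 'code'
  3 -> 'bar'
  2 -> 'test'
  0 -> 'code'
  2 -> 'test'
  2 -> 'test'
  2 -> 'test'

Decoded: "code bar test code test test test"


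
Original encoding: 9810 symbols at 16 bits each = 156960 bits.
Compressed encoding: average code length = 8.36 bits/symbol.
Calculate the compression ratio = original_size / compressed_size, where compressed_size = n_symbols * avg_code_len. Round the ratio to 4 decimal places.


original_size = n_symbols * orig_bits = 9810 * 16 = 156960 bits
compressed_size = n_symbols * avg_code_len = 9810 * 8.36 = 82011.6 bits
ratio = original_size / compressed_size = 156960 / 82011.6 = 1.9139

Compression ratio = 1.9139


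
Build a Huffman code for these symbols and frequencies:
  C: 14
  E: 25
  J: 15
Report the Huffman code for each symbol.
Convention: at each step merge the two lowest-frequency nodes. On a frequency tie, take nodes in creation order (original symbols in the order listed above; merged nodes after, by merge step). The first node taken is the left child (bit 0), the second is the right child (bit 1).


Huffman tree construction:
Step 1: Merge C(14) + J(15) = 29
Step 2: Merge E(25) + (C+J)(29) = 54
Read each symbol's code off the tree from the root (left child = 0, right child = 1).

Codes:
  C: 10 (length 2)
  E: 0 (length 1)
  J: 11 (length 2)
Average code length: 83/54 = 1.5370 bits/symbol


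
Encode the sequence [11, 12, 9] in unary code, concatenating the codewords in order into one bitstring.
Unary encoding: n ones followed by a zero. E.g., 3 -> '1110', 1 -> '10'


Encode each number as n ones followed by a terminating 0:
  11 -> 111111111110 (12 bits)
  12 -> 1111111111110 (13 bits)
  9 -> 1111111110 (10 bits)
Total length = 12 + 13 + 10 = 35 bits.

Unary([11, 12, 9]) = 11111111111011111111111101111111110 (35 bits)


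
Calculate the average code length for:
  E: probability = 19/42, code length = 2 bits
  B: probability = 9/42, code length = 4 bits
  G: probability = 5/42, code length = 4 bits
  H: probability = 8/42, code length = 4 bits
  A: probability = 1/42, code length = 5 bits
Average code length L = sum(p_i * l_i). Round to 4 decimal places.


Weighted contributions p_i * l_i:
  E: (19/42) * 2 = 38/42
  B: (9/42) * 4 = 36/42
  G: (5/42) * 4 = 20/42
  H: (8/42) * 4 = 32/42
  A: (1/42) * 5 = 5/42
Sum = (38 + 36 + 20 + 32 + 5)/42 = 131/42

L = 131/42 = 3.1190 bits/symbol


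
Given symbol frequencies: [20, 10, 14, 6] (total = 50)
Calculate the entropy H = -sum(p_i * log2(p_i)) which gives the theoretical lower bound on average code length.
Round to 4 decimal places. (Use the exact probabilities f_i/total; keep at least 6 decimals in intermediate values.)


Per-symbol terms -p_i * log2(p_i) with p_i = f_i/50:
  p = 20/50 = 0.400000: log2(p) = -1.321928, -p*log2(p) = 0.528771
  p = 10/50 = 0.200000: log2(p) = -2.321928, -p*log2(p) = 0.464386
  p = 14/50 = 0.280000: log2(p) = -1.836501, -p*log2(p) = 0.514220
  p = 6/50 = 0.120000: log2(p) = -3.058894, -p*log2(p) = 0.367067
H = 0.528771 + 0.464386 + 0.514220 + 0.367067 = 1.874444

H = 1.8744 bits/symbol


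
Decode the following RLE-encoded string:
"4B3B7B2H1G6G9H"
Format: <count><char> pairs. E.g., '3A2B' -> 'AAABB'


Expanding each <count><char> pair:
  4B -> 'BBBB'
  3B -> 'BBB'
  7B -> 'BBBBBBB'
  2H -> 'HH'
  1G -> 'G'
  6G -> 'GGGGGG'
  9H -> 'HHHHHHHHH'

Decoded = BBBBBBBBBBBBBBHHGGGGGGGHHHHHHHHH


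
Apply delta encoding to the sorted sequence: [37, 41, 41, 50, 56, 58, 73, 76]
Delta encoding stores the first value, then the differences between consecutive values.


First value: 37
Deltas:
  41 - 37 = 4
  41 - 41 = 0
  50 - 41 = 9
  56 - 50 = 6
  58 - 56 = 2
  73 - 58 = 15
  76 - 73 = 3


Delta encoded: [37, 4, 0, 9, 6, 2, 15, 3]


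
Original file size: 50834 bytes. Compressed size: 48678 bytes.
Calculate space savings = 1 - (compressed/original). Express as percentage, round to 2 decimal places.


ratio = compressed/original = 48678/50834 = 0.957587
savings = 1 - ratio = 1 - 0.957587 = 0.042413
as a percentage: 0.042413 * 100 = 4.24%

Space savings = 1 - 48678/50834 = 4.24%


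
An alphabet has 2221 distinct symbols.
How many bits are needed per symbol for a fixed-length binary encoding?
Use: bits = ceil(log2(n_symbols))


log2(2221) = 11.117
Bracket: 2^11 = 2048 < 2221 <= 2^12 = 4096
So ceil(log2(2221)) = 12

bits = ceil(log2(2221)) = ceil(11.117) = 12 bits


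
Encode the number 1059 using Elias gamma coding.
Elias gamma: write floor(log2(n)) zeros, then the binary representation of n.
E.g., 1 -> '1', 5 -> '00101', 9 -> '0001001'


num_bits = floor(log2(1059)) + 1 = 11
leading_zeros = num_bits - 1 = 10
binary(1059) = 10000100011

Elias gamma(1059) = '0000000000' + '10000100011' = 000000000010000100011 (21 bits)


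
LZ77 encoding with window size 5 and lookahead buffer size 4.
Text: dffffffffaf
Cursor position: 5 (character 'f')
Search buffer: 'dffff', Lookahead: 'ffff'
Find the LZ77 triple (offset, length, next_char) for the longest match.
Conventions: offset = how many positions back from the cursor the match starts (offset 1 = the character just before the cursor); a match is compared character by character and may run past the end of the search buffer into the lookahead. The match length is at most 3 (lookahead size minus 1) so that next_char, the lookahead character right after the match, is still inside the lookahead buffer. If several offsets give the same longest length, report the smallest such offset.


Try each offset into the search buffer:
  offset=1 (pos 4, char 'f'): match length 3
  offset=2 (pos 3, char 'f'): match length 3
  offset=3 (pos 2, char 'f'): match length 3
  offset=4 (pos 1, char 'f'): match length 3
  offset=5 (pos 0, char 'd'): match length 0
Longest match has length 3, found at offsets 1, 2, 3, 4; take the smallest, offset 1.
next_char = character at position 5 + 3 = 8 -> 'f'

Best match: offset=1, length=3 (matching 'fff' starting at position 4)
LZ77 triple: (1, 3, 'f')


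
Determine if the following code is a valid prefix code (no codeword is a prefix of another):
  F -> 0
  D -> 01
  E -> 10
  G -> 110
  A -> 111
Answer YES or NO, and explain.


Checking each pair (does one codeword prefix another?):
  F='0' vs D='01': prefix -- VIOLATION

NO -- this is NOT a valid prefix code. F (0) is a prefix of D (01).


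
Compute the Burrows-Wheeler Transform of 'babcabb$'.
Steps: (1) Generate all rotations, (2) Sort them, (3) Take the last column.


Rotations (sorted):
  0: $babcabb -> last char: b
  1: abb$babc -> last char: c
  2: abcabb$b -> last char: b
  3: b$babcab -> last char: b
  4: babcabb$ -> last char: $
  5: bb$babca -> last char: a
  6: bcabb$ba -> last char: a
  7: cabb$bab -> last char: b


BWT = bcbb$aab


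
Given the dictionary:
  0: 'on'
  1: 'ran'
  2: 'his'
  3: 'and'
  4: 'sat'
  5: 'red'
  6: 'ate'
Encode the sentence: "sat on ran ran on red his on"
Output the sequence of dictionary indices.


Look up each word in the dictionary:
  'sat' -> 4
  'on' -> 0
  'ran' -> 1
  'ran' -> 1
  'on' -> 0
  'red' -> 5
  'his' -> 2
  'on' -> 0

Encoded: [4, 0, 1, 1, 0, 5, 2, 0]


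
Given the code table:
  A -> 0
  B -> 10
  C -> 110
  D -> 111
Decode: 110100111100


Decoding:
110 -> C
10 -> B
0 -> A
111 -> D
10 -> B
0 -> A


Result: CBADBA


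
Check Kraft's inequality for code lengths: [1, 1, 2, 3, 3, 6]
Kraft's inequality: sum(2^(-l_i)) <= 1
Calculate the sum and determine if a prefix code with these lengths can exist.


Sum = 2^(-1) + 2^(-1) + 2^(-2) + 2^(-3) + 2^(-3) + 2^(-6)
    = 0.5 + 0.5 + 0.25 + 0.125 + 0.125 + 0.015625
    = 97/64 = 1.515625
Since 1.515625 > 1, Kraft's inequality is NOT satisfied.
A prefix code with these lengths CANNOT exist.

Kraft sum = 1.515625. Not satisfied.


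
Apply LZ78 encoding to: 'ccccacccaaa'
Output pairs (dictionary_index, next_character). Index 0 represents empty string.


LZ78 encoding steps:
Dictionary: {0: ''}
Step 1: w='' (idx 0), next='c' -> output (0, 'c'), add 'c' as idx 1
Step 2: w='c' (idx 1), next='c' -> output (1, 'c'), add 'cc' as idx 2
Step 3: w='c' (idx 1), next='a' -> output (1, 'a'), add 'ca' as idx 3
Step 4: w='cc' (idx 2), next='c' -> output (2, 'c'), add 'ccc' as idx 4
Step 5: w='' (idx 0), next='a' -> output (0, 'a'), add 'a' as idx 5
Step 6: w='a' (idx 5), next='a' -> output (5, 'a'), add 'aa' as idx 6


Encoded: [(0, 'c'), (1, 'c'), (1, 'a'), (2, 'c'), (0, 'a'), (5, 'a')]


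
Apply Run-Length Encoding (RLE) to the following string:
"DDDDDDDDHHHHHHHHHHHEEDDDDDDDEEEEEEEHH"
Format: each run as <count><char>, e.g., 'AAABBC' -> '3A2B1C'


Scanning runs left to right:
  i=0: run of 'D' x 8 -> '8D'
  i=8: run of 'H' x 11 -> '11H'
  i=19: run of 'E' x 2 -> '2E'
  i=21: run of 'D' x 7 -> '7D'
  i=28: run of 'E' x 7 -> '7E'
  i=35: run of 'H' x 2 -> '2H'

RLE = 8D11H2E7D7E2H


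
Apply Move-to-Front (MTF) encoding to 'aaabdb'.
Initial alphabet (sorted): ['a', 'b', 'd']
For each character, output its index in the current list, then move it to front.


MTF encoding:
'a': index 0 in ['a', 'b', 'd'] -> ['a', 'b', 'd']
'a': index 0 in ['a', 'b', 'd'] -> ['a', 'b', 'd']
'a': index 0 in ['a', 'b', 'd'] -> ['a', 'b', 'd']
'b': index 1 in ['a', 'b', 'd'] -> ['b', 'a', 'd']
'd': index 2 in ['b', 'a', 'd'] -> ['d', 'b', 'a']
'b': index 1 in ['d', 'b', 'a'] -> ['b', 'd', 'a']


Output: [0, 0, 0, 1, 2, 1]


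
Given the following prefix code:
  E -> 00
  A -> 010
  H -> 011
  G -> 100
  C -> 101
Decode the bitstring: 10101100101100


Decoding step by step:
Bits 101 -> C
Bits 011 -> H
Bits 00 -> E
Bits 101 -> C
Bits 100 -> G


Decoded message: CHECG


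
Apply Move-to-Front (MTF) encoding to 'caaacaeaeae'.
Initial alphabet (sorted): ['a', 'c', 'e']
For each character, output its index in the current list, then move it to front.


MTF encoding:
'c': index 1 in ['a', 'c', 'e'] -> ['c', 'a', 'e']
'a': index 1 in ['c', 'a', 'e'] -> ['a', 'c', 'e']
'a': index 0 in ['a', 'c', 'e'] -> ['a', 'c', 'e']
'a': index 0 in ['a', 'c', 'e'] -> ['a', 'c', 'e']
'c': index 1 in ['a', 'c', 'e'] -> ['c', 'a', 'e']
'a': index 1 in ['c', 'a', 'e'] -> ['a', 'c', 'e']
'e': index 2 in ['a', 'c', 'e'] -> ['e', 'a', 'c']
'a': index 1 in ['e', 'a', 'c'] -> ['a', 'e', 'c']
'e': index 1 in ['a', 'e', 'c'] -> ['e', 'a', 'c']
'a': index 1 in ['e', 'a', 'c'] -> ['a', 'e', 'c']
'e': index 1 in ['a', 'e', 'c'] -> ['e', 'a', 'c']


Output: [1, 1, 0, 0, 1, 1, 2, 1, 1, 1, 1]


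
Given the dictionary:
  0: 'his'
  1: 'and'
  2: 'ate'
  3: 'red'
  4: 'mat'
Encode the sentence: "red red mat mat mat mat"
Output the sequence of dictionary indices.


Look up each word in the dictionary:
  'red' -> 3
  'red' -> 3
  'mat' -> 4
  'mat' -> 4
  'mat' -> 4
  'mat' -> 4

Encoded: [3, 3, 4, 4, 4, 4]


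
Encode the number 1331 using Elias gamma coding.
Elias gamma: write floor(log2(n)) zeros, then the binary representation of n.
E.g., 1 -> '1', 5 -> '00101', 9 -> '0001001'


num_bits = floor(log2(1331)) + 1 = 11
leading_zeros = num_bits - 1 = 10
binary(1331) = 10100110011

Elias gamma(1331) = '0000000000' + '10100110011' = 000000000010100110011 (21 bits)


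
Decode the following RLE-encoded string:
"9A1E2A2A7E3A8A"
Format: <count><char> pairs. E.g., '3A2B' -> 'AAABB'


Expanding each <count><char> pair:
  9A -> 'AAAAAAAAA'
  1E -> 'E'
  2A -> 'AA'
  2A -> 'AA'
  7E -> 'EEEEEEE'
  3A -> 'AAA'
  8A -> 'AAAAAAAA'

Decoded = AAAAAAAAAEAAAAEEEEEEEAAAAAAAAAAA


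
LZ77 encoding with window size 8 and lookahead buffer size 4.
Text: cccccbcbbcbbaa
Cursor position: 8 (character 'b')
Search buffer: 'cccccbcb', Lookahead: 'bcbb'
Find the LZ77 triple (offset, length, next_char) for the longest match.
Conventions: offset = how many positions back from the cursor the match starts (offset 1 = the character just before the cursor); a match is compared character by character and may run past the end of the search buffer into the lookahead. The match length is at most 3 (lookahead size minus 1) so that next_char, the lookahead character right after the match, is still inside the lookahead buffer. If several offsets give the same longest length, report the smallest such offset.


Try each offset into the search buffer:
  offset=1 (pos 7, char 'b'): match length 1
  offset=2 (pos 6, char 'c'): match length 0
  offset=3 (pos 5, char 'b'): match length 3
  offset=4 (pos 4, char 'c'): match length 0
  offset=5 (pos 3, char 'c'): match length 0
  offset=6 (pos 2, char 'c'): match length 0
  offset=7 (pos 1, char 'c'): match length 0
  offset=8 (pos 0, char 'c'): match length 0
Longest match has length 3 at offset 3.
next_char = character at position 8 + 3 = 11 -> 'b'

Best match: offset=3, length=3 (matching 'bcb' starting at position 5)
LZ77 triple: (3, 3, 'b')


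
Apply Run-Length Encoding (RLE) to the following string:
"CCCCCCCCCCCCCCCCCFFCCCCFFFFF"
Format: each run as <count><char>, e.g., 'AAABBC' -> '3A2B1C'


Scanning runs left to right:
  i=0: run of 'C' x 17 -> '17C'
  i=17: run of 'F' x 2 -> '2F'
  i=19: run of 'C' x 4 -> '4C'
  i=23: run of 'F' x 5 -> '5F'

RLE = 17C2F4C5F


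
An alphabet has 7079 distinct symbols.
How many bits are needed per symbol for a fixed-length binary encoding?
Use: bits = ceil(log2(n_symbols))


log2(7079) = 12.7893
Bracket: 2^12 = 4096 < 7079 <= 2^13 = 8192
So ceil(log2(7079)) = 13

bits = ceil(log2(7079)) = ceil(12.7893) = 13 bits


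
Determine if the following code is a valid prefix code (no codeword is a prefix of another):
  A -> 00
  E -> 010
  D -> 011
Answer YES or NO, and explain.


Checking each pair (does one codeword prefix another?):
  A='00' vs E='010': no prefix
  A='00' vs D='011': no prefix
  E='010' vs A='00': no prefix
  E='010' vs D='011': no prefix
  D='011' vs A='00': no prefix
  D='011' vs E='010': no prefix
No violation found over all pairs.

YES -- this is a valid prefix code. No codeword is a prefix of any other codeword.


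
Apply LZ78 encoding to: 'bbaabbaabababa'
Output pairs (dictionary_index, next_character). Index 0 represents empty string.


LZ78 encoding steps:
Dictionary: {0: ''}
Step 1: w='' (idx 0), next='b' -> output (0, 'b'), add 'b' as idx 1
Step 2: w='b' (idx 1), next='a' -> output (1, 'a'), add 'ba' as idx 2
Step 3: w='' (idx 0), next='a' -> output (0, 'a'), add 'a' as idx 3
Step 4: w='b' (idx 1), next='b' -> output (1, 'b'), add 'bb' as idx 4
Step 5: w='a' (idx 3), next='a' -> output (3, 'a'), add 'aa' as idx 5
Step 6: w='ba' (idx 2), next='b' -> output (2, 'b'), add 'bab' as idx 6
Step 7: w='a' (idx 3), next='b' -> output (3, 'b'), add 'ab' as idx 7
Step 8: w='a' (idx 3), end of input -> output (3, '')


Encoded: [(0, 'b'), (1, 'a'), (0, 'a'), (1, 'b'), (3, 'a'), (2, 'b'), (3, 'b'), (3, '')]


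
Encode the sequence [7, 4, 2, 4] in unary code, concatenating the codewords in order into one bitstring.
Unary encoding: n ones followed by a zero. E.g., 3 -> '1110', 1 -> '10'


Encode each number as n ones followed by a terminating 0:
  7 -> 11111110 (8 bits)
  4 -> 11110 (5 bits)
  2 -> 110 (3 bits)
  4 -> 11110 (5 bits)
Total length = 8 + 5 + 3 + 5 = 21 bits.

Unary([7, 4, 2, 4]) = 111111101111011011110 (21 bits)


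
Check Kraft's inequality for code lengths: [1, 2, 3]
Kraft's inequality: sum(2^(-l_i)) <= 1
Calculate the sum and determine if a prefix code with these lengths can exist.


Sum = 2^(-1) + 2^(-2) + 2^(-3)
    = 0.5 + 0.25 + 0.125
    = 7/8 = 0.875
Since 0.875 <= 1, Kraft's inequality IS satisfied.
A prefix code with these lengths CAN exist.

Kraft sum = 0.875. Satisfied.


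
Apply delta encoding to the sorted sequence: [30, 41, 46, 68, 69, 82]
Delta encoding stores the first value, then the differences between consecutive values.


First value: 30
Deltas:
  41 - 30 = 11
  46 - 41 = 5
  68 - 46 = 22
  69 - 68 = 1
  82 - 69 = 13


Delta encoded: [30, 11, 5, 22, 1, 13]


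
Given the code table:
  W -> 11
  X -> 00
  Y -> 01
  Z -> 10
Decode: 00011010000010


Decoding:
00 -> X
01 -> Y
10 -> Z
10 -> Z
00 -> X
00 -> X
10 -> Z


Result: XYZZXXZ


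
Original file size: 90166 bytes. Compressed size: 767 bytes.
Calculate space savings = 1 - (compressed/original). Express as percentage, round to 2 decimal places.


ratio = compressed/original = 767/90166 = 0.008507
savings = 1 - ratio = 1 - 0.008507 = 0.991493
as a percentage: 0.991493 * 100 = 99.15%

Space savings = 1 - 767/90166 = 99.15%


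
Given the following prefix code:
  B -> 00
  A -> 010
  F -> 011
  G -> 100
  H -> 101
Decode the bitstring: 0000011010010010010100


Decoding step by step:
Bits 00 -> B
Bits 00 -> B
Bits 011 -> F
Bits 010 -> A
Bits 010 -> A
Bits 010 -> A
Bits 010 -> A
Bits 100 -> G


Decoded message: BBFAAAAG


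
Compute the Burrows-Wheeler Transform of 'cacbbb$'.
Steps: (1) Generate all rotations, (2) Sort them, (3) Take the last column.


Rotations (sorted):
  0: $cacbbb -> last char: b
  1: acbbb$c -> last char: c
  2: b$cacbb -> last char: b
  3: bb$cacb -> last char: b
  4: bbb$cac -> last char: c
  5: cacbbb$ -> last char: $
  6: cbbb$ca -> last char: a


BWT = bcbbc$a


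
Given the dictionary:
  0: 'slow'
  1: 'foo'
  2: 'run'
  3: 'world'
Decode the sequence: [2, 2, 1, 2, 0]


Look up each index in the dictionary:
  2 -> 'run'
  2 -> 'run'
  1 -> 'foo'
  2 -> 'run'
  0 -> 'slow'

Decoded: "run run foo run slow"


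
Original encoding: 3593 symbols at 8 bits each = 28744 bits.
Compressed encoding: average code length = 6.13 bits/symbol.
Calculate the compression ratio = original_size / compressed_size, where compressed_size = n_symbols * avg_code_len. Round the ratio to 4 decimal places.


original_size = n_symbols * orig_bits = 3593 * 8 = 28744 bits
compressed_size = n_symbols * avg_code_len = 3593 * 6.13 = 22025.09 bits
ratio = original_size / compressed_size = 28744 / 22025.09 = 1.3051

Compression ratio = 1.3051


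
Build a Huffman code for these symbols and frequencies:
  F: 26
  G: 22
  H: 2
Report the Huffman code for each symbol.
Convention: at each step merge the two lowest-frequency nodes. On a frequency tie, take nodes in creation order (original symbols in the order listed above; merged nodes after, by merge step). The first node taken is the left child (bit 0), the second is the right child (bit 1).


Huffman tree construction:
Step 1: Merge H(2) + G(22) = 24
Step 2: Merge (H+G)(24) + F(26) = 50
Read each symbol's code off the tree from the root (left child = 0, right child = 1).

Codes:
  F: 1 (length 1)
  G: 01 (length 2)
  H: 00 (length 2)
Average code length: 74/50 = 1.4800 bits/symbol


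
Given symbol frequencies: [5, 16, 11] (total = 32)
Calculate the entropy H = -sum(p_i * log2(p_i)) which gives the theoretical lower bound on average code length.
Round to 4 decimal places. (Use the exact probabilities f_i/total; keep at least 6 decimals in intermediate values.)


Per-symbol terms -p_i * log2(p_i) with p_i = f_i/32:
  p = 5/32 = 0.156250: log2(p) = -2.678072, -p*log2(p) = 0.418449
  p = 16/32 = 0.500000: log2(p) = -1.000000, -p*log2(p) = 0.500000
  p = 11/32 = 0.343750: log2(p) = -1.540568, -p*log2(p) = 0.529570
H = 0.418449 + 0.500000 + 0.529570 = 1.448019

H = 1.448 bits/symbol


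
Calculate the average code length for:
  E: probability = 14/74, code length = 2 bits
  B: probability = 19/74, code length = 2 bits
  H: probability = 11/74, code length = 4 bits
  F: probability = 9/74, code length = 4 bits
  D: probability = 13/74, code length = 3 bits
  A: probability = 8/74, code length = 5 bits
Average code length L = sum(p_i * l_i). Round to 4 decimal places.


Weighted contributions p_i * l_i:
  E: (14/74) * 2 = 28/74
  B: (19/74) * 2 = 38/74
  H: (11/74) * 4 = 44/74
  F: (9/74) * 4 = 36/74
  D: (13/74) * 3 = 39/74
  A: (8/74) * 5 = 40/74
Sum = (28 + 38 + 44 + 36 + 39 + 40)/74 = 225/74

L = 225/74 = 3.0405 bits/symbol


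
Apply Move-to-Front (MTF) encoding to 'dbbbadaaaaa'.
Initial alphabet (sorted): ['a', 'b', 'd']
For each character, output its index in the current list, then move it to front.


MTF encoding:
'd': index 2 in ['a', 'b', 'd'] -> ['d', 'a', 'b']
'b': index 2 in ['d', 'a', 'b'] -> ['b', 'd', 'a']
'b': index 0 in ['b', 'd', 'a'] -> ['b', 'd', 'a']
'b': index 0 in ['b', 'd', 'a'] -> ['b', 'd', 'a']
'a': index 2 in ['b', 'd', 'a'] -> ['a', 'b', 'd']
'd': index 2 in ['a', 'b', 'd'] -> ['d', 'a', 'b']
'a': index 1 in ['d', 'a', 'b'] -> ['a', 'd', 'b']
'a': index 0 in ['a', 'd', 'b'] -> ['a', 'd', 'b']
'a': index 0 in ['a', 'd', 'b'] -> ['a', 'd', 'b']
'a': index 0 in ['a', 'd', 'b'] -> ['a', 'd', 'b']
'a': index 0 in ['a', 'd', 'b'] -> ['a', 'd', 'b']


Output: [2, 2, 0, 0, 2, 2, 1, 0, 0, 0, 0]


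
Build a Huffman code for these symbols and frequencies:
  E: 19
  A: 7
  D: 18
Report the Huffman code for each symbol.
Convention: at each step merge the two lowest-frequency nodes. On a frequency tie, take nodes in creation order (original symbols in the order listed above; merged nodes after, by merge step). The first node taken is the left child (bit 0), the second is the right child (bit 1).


Huffman tree construction:
Step 1: Merge A(7) + D(18) = 25
Step 2: Merge E(19) + (A+D)(25) = 44
Read each symbol's code off the tree from the root (left child = 0, right child = 1).

Codes:
  E: 0 (length 1)
  A: 10 (length 2)
  D: 11 (length 2)
Average code length: 69/44 = 1.5682 bits/symbol


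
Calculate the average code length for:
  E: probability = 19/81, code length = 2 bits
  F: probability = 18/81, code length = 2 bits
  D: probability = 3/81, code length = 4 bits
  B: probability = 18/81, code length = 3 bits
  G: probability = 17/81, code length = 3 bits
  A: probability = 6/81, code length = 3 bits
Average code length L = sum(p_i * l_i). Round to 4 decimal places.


Weighted contributions p_i * l_i:
  E: (19/81) * 2 = 38/81
  F: (18/81) * 2 = 36/81
  D: (3/81) * 4 = 12/81
  B: (18/81) * 3 = 54/81
  G: (17/81) * 3 = 51/81
  A: (6/81) * 3 = 18/81
Sum = (38 + 36 + 12 + 54 + 51 + 18)/81 = 209/81

L = 209/81 = 2.5802 bits/symbol


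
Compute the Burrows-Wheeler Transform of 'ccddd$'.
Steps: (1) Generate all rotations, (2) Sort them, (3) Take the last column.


Rotations (sorted):
  0: $ccddd -> last char: d
  1: ccddd$ -> last char: $
  2: cddd$c -> last char: c
  3: d$ccdd -> last char: d
  4: dd$ccd -> last char: d
  5: ddd$cc -> last char: c


BWT = d$cddc


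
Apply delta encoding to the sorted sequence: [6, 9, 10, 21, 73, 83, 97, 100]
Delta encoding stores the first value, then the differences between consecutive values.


First value: 6
Deltas:
  9 - 6 = 3
  10 - 9 = 1
  21 - 10 = 11
  73 - 21 = 52
  83 - 73 = 10
  97 - 83 = 14
  100 - 97 = 3


Delta encoded: [6, 3, 1, 11, 52, 10, 14, 3]


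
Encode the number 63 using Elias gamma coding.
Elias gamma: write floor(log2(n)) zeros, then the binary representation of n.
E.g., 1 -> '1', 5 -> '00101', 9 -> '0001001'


num_bits = floor(log2(63)) + 1 = 6
leading_zeros = num_bits - 1 = 5
binary(63) = 111111

Elias gamma(63) = '00000' + '111111' = 00000111111 (11 bits)


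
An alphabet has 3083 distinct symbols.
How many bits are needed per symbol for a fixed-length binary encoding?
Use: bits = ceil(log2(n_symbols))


log2(3083) = 11.5901
Bracket: 2^11 = 2048 < 3083 <= 2^12 = 4096
So ceil(log2(3083)) = 12

bits = ceil(log2(3083)) = ceil(11.5901) = 12 bits


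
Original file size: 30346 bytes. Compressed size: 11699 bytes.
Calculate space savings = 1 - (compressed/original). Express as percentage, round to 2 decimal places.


ratio = compressed/original = 11699/30346 = 0.38552
savings = 1 - ratio = 1 - 0.38552 = 0.61448
as a percentage: 0.61448 * 100 = 61.45%

Space savings = 1 - 11699/30346 = 61.45%


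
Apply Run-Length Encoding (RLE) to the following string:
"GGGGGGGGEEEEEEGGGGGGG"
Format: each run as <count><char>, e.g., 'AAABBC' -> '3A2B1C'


Scanning runs left to right:
  i=0: run of 'G' x 8 -> '8G'
  i=8: run of 'E' x 6 -> '6E'
  i=14: run of 'G' x 7 -> '7G'

RLE = 8G6E7G


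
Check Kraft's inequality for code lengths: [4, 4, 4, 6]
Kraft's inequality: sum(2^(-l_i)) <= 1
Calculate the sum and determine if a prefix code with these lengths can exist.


Sum = 2^(-4) + 2^(-4) + 2^(-4) + 2^(-6)
    = 0.0625 + 0.0625 + 0.0625 + 0.015625
    = 13/64 = 0.203125
Since 0.203125 <= 1, Kraft's inequality IS satisfied.
A prefix code with these lengths CAN exist.

Kraft sum = 0.203125. Satisfied.


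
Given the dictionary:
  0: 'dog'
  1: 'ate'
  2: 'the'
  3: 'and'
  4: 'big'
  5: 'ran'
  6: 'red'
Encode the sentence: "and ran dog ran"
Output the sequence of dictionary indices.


Look up each word in the dictionary:
  'and' -> 3
  'ran' -> 5
  'dog' -> 0
  'ran' -> 5

Encoded: [3, 5, 0, 5]


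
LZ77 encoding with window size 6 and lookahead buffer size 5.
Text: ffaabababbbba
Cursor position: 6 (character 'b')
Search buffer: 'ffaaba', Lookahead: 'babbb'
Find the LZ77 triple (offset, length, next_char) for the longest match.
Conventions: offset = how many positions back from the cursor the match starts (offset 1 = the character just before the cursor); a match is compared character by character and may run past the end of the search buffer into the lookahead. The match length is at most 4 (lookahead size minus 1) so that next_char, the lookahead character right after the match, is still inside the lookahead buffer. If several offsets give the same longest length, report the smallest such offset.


Try each offset into the search buffer:
  offset=1 (pos 5, char 'a'): match length 0
  offset=2 (pos 4, char 'b'): match length 3
  offset=3 (pos 3, char 'a'): match length 0
  offset=4 (pos 2, char 'a'): match length 0
  offset=5 (pos 1, char 'f'): match length 0
  offset=6 (pos 0, char 'f'): match length 0
Longest match has length 3 at offset 2.
next_char = character at position 6 + 3 = 9 -> 'b'

Best match: offset=2, length=3 (matching 'bab' starting at position 4)
LZ77 triple: (2, 3, 'b')


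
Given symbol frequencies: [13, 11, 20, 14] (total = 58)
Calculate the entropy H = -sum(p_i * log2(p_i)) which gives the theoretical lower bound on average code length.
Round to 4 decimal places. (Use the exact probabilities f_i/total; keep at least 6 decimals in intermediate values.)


Per-symbol terms -p_i * log2(p_i) with p_i = f_i/58:
  p = 13/58 = 0.224138: log2(p) = -2.157541, -p*log2(p) = 0.483587
  p = 11/58 = 0.189655: log2(p) = -2.398549, -p*log2(p) = 0.454897
  p = 20/58 = 0.344828: log2(p) = -1.536053, -p*log2(p) = 0.529673
  p = 14/58 = 0.241379: log2(p) = -2.050626, -p*log2(p) = 0.494979
H = 0.483587 + 0.454897 + 0.529673 + 0.494979 = 1.963136

H = 1.9631 bits/symbol


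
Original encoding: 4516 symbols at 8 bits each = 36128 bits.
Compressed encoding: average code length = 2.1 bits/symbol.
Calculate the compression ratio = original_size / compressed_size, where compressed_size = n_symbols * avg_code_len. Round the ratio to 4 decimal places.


original_size = n_symbols * orig_bits = 4516 * 8 = 36128 bits
compressed_size = n_symbols * avg_code_len = 4516 * 2.1 = 9483.6 bits
ratio = original_size / compressed_size = 36128 / 9483.6 = 3.8095

Compression ratio = 3.8095


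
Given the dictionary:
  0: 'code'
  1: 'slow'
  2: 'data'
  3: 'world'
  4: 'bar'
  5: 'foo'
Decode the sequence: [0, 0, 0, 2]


Look up each index in the dictionary:
  0 -> 'code'
  0 -> 'code'
  0 -> 'code'
  2 -> 'data'

Decoded: "code code code data"


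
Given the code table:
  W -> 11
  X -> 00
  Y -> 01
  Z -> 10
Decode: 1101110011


Decoding:
11 -> W
01 -> Y
11 -> W
00 -> X
11 -> W


Result: WYWXW


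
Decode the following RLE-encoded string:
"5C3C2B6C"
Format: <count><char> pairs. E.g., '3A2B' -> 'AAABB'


Expanding each <count><char> pair:
  5C -> 'CCCCC'
  3C -> 'CCC'
  2B -> 'BB'
  6C -> 'CCCCCC'

Decoded = CCCCCCCCBBCCCCCC


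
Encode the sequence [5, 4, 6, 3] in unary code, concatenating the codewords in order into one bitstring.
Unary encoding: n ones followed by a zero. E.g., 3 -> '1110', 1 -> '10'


Encode each number as n ones followed by a terminating 0:
  5 -> 111110 (6 bits)
  4 -> 11110 (5 bits)
  6 -> 1111110 (7 bits)
  3 -> 1110 (4 bits)
Total length = 6 + 5 + 7 + 4 = 22 bits.

Unary([5, 4, 6, 3]) = 1111101111011111101110 (22 bits)


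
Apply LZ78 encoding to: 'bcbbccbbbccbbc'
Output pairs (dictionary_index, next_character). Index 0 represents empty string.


LZ78 encoding steps:
Dictionary: {0: ''}
Step 1: w='' (idx 0), next='b' -> output (0, 'b'), add 'b' as idx 1
Step 2: w='' (idx 0), next='c' -> output (0, 'c'), add 'c' as idx 2
Step 3: w='b' (idx 1), next='b' -> output (1, 'b'), add 'bb' as idx 3
Step 4: w='c' (idx 2), next='c' -> output (2, 'c'), add 'cc' as idx 4
Step 5: w='bb' (idx 3), next='b' -> output (3, 'b'), add 'bbb' as idx 5
Step 6: w='cc' (idx 4), next='b' -> output (4, 'b'), add 'ccb' as idx 6
Step 7: w='b' (idx 1), next='c' -> output (1, 'c'), add 'bc' as idx 7


Encoded: [(0, 'b'), (0, 'c'), (1, 'b'), (2, 'c'), (3, 'b'), (4, 'b'), (1, 'c')]


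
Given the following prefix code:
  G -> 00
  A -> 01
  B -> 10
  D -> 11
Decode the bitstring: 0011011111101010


Decoding step by step:
Bits 00 -> G
Bits 11 -> D
Bits 01 -> A
Bits 11 -> D
Bits 11 -> D
Bits 10 -> B
Bits 10 -> B
Bits 10 -> B


Decoded message: GDADDBBB


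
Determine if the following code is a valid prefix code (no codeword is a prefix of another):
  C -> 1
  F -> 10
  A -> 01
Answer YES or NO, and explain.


Checking each pair (does one codeword prefix another?):
  C='1' vs F='10': prefix -- VIOLATION

NO -- this is NOT a valid prefix code. C (1) is a prefix of F (10).


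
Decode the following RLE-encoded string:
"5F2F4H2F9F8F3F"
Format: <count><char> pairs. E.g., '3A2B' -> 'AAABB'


Expanding each <count><char> pair:
  5F -> 'FFFFF'
  2F -> 'FF'
  4H -> 'HHHH'
  2F -> 'FF'
  9F -> 'FFFFFFFFF'
  8F -> 'FFFFFFFF'
  3F -> 'FFF'

Decoded = FFFFFFFHHHHFFFFFFFFFFFFFFFFFFFFFF


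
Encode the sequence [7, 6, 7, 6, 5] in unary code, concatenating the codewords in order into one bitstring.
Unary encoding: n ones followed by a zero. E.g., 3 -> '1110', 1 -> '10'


Encode each number as n ones followed by a terminating 0:
  7 -> 11111110 (8 bits)
  6 -> 1111110 (7 bits)
  7 -> 11111110 (8 bits)
  6 -> 1111110 (7 bits)
  5 -> 111110 (6 bits)
Total length = 8 + 7 + 8 + 7 + 6 = 36 bits.

Unary([7, 6, 7, 6, 5]) = 111111101111110111111101111110111110 (36 bits)


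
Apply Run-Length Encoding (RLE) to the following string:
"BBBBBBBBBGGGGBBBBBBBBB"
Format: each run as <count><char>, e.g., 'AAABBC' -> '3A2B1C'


Scanning runs left to right:
  i=0: run of 'B' x 9 -> '9B'
  i=9: run of 'G' x 4 -> '4G'
  i=13: run of 'B' x 9 -> '9B'

RLE = 9B4G9B


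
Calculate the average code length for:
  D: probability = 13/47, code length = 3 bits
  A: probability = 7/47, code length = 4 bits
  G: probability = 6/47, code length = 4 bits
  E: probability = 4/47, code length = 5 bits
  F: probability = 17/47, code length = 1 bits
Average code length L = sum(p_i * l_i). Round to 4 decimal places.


Weighted contributions p_i * l_i:
  D: (13/47) * 3 = 39/47
  A: (7/47) * 4 = 28/47
  G: (6/47) * 4 = 24/47
  E: (4/47) * 5 = 20/47
  F: (17/47) * 1 = 17/47
Sum = (39 + 28 + 24 + 20 + 17)/47 = 128/47

L = 128/47 = 2.7234 bits/symbol


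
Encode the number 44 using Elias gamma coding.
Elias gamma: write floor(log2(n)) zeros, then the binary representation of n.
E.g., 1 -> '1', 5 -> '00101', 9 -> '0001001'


num_bits = floor(log2(44)) + 1 = 6
leading_zeros = num_bits - 1 = 5
binary(44) = 101100

Elias gamma(44) = '00000' + '101100' = 00000101100 (11 bits)


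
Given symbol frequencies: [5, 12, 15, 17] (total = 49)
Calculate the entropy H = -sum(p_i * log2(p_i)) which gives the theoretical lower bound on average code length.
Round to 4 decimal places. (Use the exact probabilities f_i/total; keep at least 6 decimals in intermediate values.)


Per-symbol terms -p_i * log2(p_i) with p_i = f_i/49:
  p = 5/49 = 0.102041: log2(p) = -3.292782, -p*log2(p) = 0.335998
  p = 12/49 = 0.244898: log2(p) = -2.029747, -p*log2(p) = 0.497081
  p = 15/49 = 0.306122: log2(p) = -1.707819, -p*log2(p) = 0.522802
  p = 17/49 = 0.346939: log2(p) = -1.527247, -p*log2(p) = 0.529861
H = 0.335998 + 0.497081 + 0.522802 + 0.529861 = 1.885742

H = 1.8857 bits/symbol


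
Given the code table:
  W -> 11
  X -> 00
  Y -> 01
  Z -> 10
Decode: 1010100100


Decoding:
10 -> Z
10 -> Z
10 -> Z
01 -> Y
00 -> X


Result: ZZZYX


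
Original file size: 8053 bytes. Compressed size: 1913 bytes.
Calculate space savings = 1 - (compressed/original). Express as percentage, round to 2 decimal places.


ratio = compressed/original = 1913/8053 = 0.237551
savings = 1 - ratio = 1 - 0.237551 = 0.762449
as a percentage: 0.762449 * 100 = 76.24%

Space savings = 1 - 1913/8053 = 76.24%


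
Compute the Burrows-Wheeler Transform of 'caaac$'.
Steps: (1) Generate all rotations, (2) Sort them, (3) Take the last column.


Rotations (sorted):
  0: $caaac -> last char: c
  1: aaac$c -> last char: c
  2: aac$ca -> last char: a
  3: ac$caa -> last char: a
  4: c$caaa -> last char: a
  5: caaac$ -> last char: $


BWT = ccaaa$


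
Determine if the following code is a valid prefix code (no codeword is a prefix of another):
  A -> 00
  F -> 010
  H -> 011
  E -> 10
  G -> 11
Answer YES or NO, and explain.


Checking each pair (does one codeword prefix another?):
  A='00' vs F='010': no prefix
  A='00' vs H='011': no prefix
  A='00' vs E='10': no prefix
  A='00' vs G='11': no prefix
  F='010' vs A='00': no prefix
  F='010' vs H='011': no prefix
  F='010' vs E='10': no prefix
  F='010' vs G='11': no prefix
  H='011' vs A='00': no prefix
  H='011' vs F='010': no prefix
  H='011' vs E='10': no prefix
  H='011' vs G='11': no prefix
  E='10' vs A='00': no prefix
  E='10' vs F='010': no prefix
  E='10' vs H='011': no prefix
  E='10' vs G='11': no prefix
  G='11' vs A='00': no prefix
  G='11' vs F='010': no prefix
  G='11' vs H='011': no prefix
  G='11' vs E='10': no prefix
No violation found over all pairs.

YES -- this is a valid prefix code. No codeword is a prefix of any other codeword.


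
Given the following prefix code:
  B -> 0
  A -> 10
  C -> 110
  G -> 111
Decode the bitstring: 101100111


Decoding step by step:
Bits 10 -> A
Bits 110 -> C
Bits 0 -> B
Bits 111 -> G


Decoded message: ACBG


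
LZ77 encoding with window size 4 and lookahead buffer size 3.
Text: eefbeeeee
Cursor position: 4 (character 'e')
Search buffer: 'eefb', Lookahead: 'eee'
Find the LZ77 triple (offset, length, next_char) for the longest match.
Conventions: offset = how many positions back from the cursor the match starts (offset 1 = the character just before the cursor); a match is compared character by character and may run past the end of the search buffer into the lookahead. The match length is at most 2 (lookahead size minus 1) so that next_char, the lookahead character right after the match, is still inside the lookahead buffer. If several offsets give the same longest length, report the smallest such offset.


Try each offset into the search buffer:
  offset=1 (pos 3, char 'b'): match length 0
  offset=2 (pos 2, char 'f'): match length 0
  offset=3 (pos 1, char 'e'): match length 1
  offset=4 (pos 0, char 'e'): match length 2
Longest match has length 2 at offset 4.
next_char = character at position 4 + 2 = 6 -> 'e'

Best match: offset=4, length=2 (matching 'ee' starting at position 0)
LZ77 triple: (4, 2, 'e')


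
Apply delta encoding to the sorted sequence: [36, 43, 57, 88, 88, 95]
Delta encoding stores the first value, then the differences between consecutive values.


First value: 36
Deltas:
  43 - 36 = 7
  57 - 43 = 14
  88 - 57 = 31
  88 - 88 = 0
  95 - 88 = 7


Delta encoded: [36, 7, 14, 31, 0, 7]


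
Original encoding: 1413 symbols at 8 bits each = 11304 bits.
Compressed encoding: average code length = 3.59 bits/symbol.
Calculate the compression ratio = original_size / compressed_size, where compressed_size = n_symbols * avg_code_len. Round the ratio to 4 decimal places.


original_size = n_symbols * orig_bits = 1413 * 8 = 11304 bits
compressed_size = n_symbols * avg_code_len = 1413 * 3.59 = 5072.67 bits
ratio = original_size / compressed_size = 11304 / 5072.67 = 2.2284

Compression ratio = 2.2284


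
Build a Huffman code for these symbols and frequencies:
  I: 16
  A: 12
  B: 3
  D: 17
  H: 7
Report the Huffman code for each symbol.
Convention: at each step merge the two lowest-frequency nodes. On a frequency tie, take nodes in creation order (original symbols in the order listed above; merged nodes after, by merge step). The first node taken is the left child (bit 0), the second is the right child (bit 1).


Huffman tree construction:
Step 1: Merge B(3) + H(7) = 10
Step 2: Merge (B+H)(10) + A(12) = 22
Step 3: Merge I(16) + D(17) = 33
Step 4: Merge ((B+H)+A)(22) + (I+D)(33) = 55
Read each symbol's code off the tree from the root (left child = 0, right child = 1).

Codes:
  I: 10 (length 2)
  A: 01 (length 2)
  B: 000 (length 3)
  D: 11 (length 2)
  H: 001 (length 3)
Average code length: 120/55 = 2.1818 bits/symbol


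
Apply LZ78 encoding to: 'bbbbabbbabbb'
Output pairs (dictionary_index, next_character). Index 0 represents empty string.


LZ78 encoding steps:
Dictionary: {0: ''}
Step 1: w='' (idx 0), next='b' -> output (0, 'b'), add 'b' as idx 1
Step 2: w='b' (idx 1), next='b' -> output (1, 'b'), add 'bb' as idx 2
Step 3: w='b' (idx 1), next='a' -> output (1, 'a'), add 'ba' as idx 3
Step 4: w='bb' (idx 2), next='b' -> output (2, 'b'), add 'bbb' as idx 4
Step 5: w='' (idx 0), next='a' -> output (0, 'a'), add 'a' as idx 5
Step 6: w='bbb' (idx 4), end of input -> output (4, '')


Encoded: [(0, 'b'), (1, 'b'), (1, 'a'), (2, 'b'), (0, 'a'), (4, '')]


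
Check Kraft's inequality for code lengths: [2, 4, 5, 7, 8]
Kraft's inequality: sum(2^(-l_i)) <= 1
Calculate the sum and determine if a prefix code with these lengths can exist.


Sum = 2^(-2) + 2^(-4) + 2^(-5) + 2^(-7) + 2^(-8)
    = 0.25 + 0.0625 + 0.03125 + 0.0078125 + 0.00390625
    = 91/256 = 0.35546875
Since 0.35546875 <= 1, Kraft's inequality IS satisfied.
A prefix code with these lengths CAN exist.

Kraft sum = 0.35546875. Satisfied.


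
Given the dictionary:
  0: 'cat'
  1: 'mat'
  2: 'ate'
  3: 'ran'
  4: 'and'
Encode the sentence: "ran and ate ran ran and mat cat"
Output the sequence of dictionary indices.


Look up each word in the dictionary:
  'ran' -> 3
  'and' -> 4
  'ate' -> 2
  'ran' -> 3
  'ran' -> 3
  'and' -> 4
  'mat' -> 1
  'cat' -> 0

Encoded: [3, 4, 2, 3, 3, 4, 1, 0]


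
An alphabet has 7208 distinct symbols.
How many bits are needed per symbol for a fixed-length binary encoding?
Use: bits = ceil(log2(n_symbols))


log2(7208) = 12.8154
Bracket: 2^12 = 4096 < 7208 <= 2^13 = 8192
So ceil(log2(7208)) = 13

bits = ceil(log2(7208)) = ceil(12.8154) = 13 bits


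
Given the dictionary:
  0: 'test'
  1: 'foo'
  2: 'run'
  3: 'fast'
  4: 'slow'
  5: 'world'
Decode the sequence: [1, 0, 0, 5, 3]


Look up each index in the dictionary:
  1 -> 'foo'
  0 -> 'test'
  0 -> 'test'
  5 -> 'world'
  3 -> 'fast'

Decoded: "foo test test world fast"
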